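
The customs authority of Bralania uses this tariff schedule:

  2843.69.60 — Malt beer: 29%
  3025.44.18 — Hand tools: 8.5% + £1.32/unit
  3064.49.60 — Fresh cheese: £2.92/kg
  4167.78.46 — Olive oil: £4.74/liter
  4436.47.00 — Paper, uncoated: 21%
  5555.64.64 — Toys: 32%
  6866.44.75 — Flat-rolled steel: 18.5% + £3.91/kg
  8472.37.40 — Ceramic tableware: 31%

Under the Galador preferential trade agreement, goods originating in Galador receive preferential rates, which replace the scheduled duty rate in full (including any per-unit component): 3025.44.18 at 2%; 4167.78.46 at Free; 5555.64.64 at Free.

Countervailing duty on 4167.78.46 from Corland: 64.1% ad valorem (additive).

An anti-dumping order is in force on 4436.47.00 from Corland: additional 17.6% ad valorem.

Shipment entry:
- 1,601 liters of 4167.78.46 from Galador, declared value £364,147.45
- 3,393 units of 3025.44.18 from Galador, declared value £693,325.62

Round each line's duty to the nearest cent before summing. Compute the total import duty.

£13,866.51

Line 1 (4167.78.46, Galador, 1,601 liters, £364,147.45):
Base rate for 4167.78.46 is £4.74/liter.
Origin Galador qualifies under the Bralania–Galador agreement and 4167.78.46 is covered: preferential rate Free applies instead.
The additional-duty order on 4167.78.46 targets Corland, not Galador; it does not apply.
Duty = £364,147.45 × 0% = £0.00.
Line 2 (3025.44.18, Galador, 3,393 units, £693,325.62):
Base rate for 3025.44.18 is 8.5% + £1.32/unit.
Origin Galador qualifies under the Bralania–Galador agreement and 3025.44.18 is covered: preferential rate 2% applies instead.
Duty = £693,325.62 × 2% = £13,866.51.
Total = £0.00 + £13,866.51 = £13,866.51.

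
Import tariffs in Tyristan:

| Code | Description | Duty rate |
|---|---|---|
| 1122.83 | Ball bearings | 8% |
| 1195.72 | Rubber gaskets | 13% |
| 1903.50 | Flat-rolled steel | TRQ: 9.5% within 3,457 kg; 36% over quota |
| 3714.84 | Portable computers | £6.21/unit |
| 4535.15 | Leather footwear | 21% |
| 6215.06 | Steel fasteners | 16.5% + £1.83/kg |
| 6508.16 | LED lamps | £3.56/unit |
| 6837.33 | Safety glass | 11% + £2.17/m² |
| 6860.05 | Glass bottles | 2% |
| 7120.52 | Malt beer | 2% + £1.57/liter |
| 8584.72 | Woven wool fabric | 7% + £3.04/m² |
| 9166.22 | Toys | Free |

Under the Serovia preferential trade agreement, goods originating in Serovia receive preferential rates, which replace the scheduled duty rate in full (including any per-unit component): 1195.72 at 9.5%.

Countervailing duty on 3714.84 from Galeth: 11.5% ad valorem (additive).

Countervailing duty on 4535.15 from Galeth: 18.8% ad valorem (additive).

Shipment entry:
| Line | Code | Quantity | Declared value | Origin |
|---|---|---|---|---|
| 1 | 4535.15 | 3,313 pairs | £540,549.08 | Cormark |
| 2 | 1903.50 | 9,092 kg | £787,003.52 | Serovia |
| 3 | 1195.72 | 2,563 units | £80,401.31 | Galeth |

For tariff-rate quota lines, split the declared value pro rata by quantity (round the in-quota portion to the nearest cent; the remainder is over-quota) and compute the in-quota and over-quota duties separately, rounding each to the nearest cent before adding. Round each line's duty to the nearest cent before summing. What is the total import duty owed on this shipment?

£327,990.70

Line 1 (4535.15, Cormark, 3,313 pairs, £540,549.08):
Base rate for 4535.15 is 21%.
The additional-duty order on 4535.15 targets Galeth, not Cormark; it does not apply.
Duty = £540,549.08 × 21% = £113,515.31.
Line 2 (1903.50, Serovia, 9,092 kg, £787,003.52):
Code 1903.50 is under a tariff-rate quota (threshold 3,457 kg). In-quota: 3,457 kg at 9.5%; over-quota: 5,635 kg at 36%.
Pro-rata value split: in-quota = £787,003.52 × 3,457/9,092 = £299,237.92; over-quota = £787,003.52 − £299,237.92 = £487,765.60.
In-quota duty = £299,237.92 × 9.5% = £28,427.60. Over-quota duty = £487,765.60 × 36% = £175,595.62.
Line duty = £28,427.60 + £175,595.62 = £204,023.22.
Line 3 (1195.72, Galeth, 2,563 units, £80,401.31):
Base rate for 1195.72 is 13%.
1195.72 has an FTA preferential rate, but origin Galeth is not Serovia; base rate stands.
Duty = £80,401.31 × 13% = £10,452.17.
Total = £113,515.31 + £204,023.22 + £10,452.17 = £327,990.70.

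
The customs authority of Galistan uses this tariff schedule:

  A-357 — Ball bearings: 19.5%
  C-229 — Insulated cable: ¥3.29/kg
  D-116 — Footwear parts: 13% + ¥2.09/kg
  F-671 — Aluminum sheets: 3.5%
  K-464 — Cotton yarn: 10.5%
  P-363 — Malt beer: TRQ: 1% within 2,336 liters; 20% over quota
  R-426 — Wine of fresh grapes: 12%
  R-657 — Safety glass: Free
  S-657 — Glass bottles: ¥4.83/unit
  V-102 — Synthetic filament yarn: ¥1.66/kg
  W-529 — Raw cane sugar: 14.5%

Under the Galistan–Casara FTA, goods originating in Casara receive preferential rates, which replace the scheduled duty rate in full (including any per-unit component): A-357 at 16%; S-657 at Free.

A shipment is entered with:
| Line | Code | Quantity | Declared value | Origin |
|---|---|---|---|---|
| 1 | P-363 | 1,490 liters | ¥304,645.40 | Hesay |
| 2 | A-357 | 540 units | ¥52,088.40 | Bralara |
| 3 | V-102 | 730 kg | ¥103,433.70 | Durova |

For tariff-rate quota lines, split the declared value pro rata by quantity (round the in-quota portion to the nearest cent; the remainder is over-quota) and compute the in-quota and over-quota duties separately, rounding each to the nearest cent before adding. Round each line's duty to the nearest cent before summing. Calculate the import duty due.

Line 1 (P-363, Hesay, 1,490 liters, ¥304,645.40):
Code P-363 is under a tariff-rate quota (threshold 2,336 liters). Quantity 1,490 liters is within the quota, so the in-quota rate 1% applies to the full value.
Duty = ¥304,645.40 × 1% = ¥3,046.45.
Line 2 (A-357, Bralara, 540 units, ¥52,088.40):
Base rate for A-357 is 19.5%.
A-357 has an FTA preferential rate, but origin Bralara is not Casara; base rate stands.
Duty = ¥52,088.40 × 19.5% = ¥10,157.24.
Line 3 (V-102, Durova, 730 kg, ¥103,433.70):
Base rate for V-102 is ¥1.66/kg.
Duty = 730 × ¥1.66 = ¥1,211.80.
Total = ¥3,046.45 + ¥10,157.24 + ¥1,211.80 = ¥14,415.49.

¥14,415.49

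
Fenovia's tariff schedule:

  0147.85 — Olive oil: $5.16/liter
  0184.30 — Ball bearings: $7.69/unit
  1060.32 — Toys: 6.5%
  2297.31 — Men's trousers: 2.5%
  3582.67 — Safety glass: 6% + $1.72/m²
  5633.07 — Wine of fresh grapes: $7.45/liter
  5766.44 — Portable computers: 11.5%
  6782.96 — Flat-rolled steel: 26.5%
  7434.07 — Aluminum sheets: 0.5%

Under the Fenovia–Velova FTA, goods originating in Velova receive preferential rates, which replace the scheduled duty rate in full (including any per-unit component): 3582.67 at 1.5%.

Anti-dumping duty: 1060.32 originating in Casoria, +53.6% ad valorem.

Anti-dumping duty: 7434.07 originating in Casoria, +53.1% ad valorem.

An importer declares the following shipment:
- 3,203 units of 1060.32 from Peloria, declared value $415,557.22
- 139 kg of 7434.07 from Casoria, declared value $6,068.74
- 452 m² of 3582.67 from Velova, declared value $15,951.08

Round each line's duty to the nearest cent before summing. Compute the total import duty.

$30,503.33

Line 1 (1060.32, Peloria, 3,203 units, $415,557.22):
Base rate for 1060.32 is 6.5%.
The additional-duty order on 1060.32 targets Casoria, not Peloria; it does not apply.
Duty = $415,557.22 × 6.5% = $27,011.22.
Line 2 (7434.07, Casoria, 139 kg, $6,068.74):
Base rate for 7434.07 is 0.5%.
Additional duty on 7434.07 from Casoria: +53.1%. Applied ad valorem rate: 0.5% + 53.1% = 53.6%.
Duty = $6,068.74 × 53.6% = $3,252.84.
Line 3 (3582.67, Velova, 452 m², $15,951.08):
Base rate for 3582.67 is 6% + $1.72/m².
Origin Velova qualifies under the Fenovia–Velova agreement and 3582.67 is covered: preferential rate 1.5% applies instead.
Duty = $15,951.08 × 1.5% = $239.27.
Total = $27,011.22 + $3,252.84 + $239.27 = $30,503.33.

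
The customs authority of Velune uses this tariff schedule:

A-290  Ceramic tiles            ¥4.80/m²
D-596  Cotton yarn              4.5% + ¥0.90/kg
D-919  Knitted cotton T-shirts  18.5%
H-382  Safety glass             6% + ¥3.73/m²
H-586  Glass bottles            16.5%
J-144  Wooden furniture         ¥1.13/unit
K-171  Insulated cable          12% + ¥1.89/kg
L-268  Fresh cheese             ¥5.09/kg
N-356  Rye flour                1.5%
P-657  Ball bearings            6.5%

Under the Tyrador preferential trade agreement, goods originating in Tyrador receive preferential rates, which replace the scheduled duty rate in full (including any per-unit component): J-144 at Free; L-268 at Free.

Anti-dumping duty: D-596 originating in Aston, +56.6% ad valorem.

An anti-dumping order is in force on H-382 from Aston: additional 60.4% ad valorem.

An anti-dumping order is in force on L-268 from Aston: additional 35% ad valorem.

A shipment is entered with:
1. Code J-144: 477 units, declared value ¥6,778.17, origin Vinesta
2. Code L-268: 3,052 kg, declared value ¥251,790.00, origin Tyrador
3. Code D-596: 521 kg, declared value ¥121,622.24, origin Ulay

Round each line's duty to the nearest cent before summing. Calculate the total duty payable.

¥6,480.91

Line 1 (J-144, Vinesta, 477 units, ¥6,778.17):
Base rate for J-144 is ¥1.13/unit.
J-144 has an FTA preferential rate, but origin Vinesta is not Tyrador; base rate stands.
Duty = 477 × ¥1.13 = ¥539.01.
Line 2 (L-268, Tyrador, 3,052 kg, ¥251,790.00):
Base rate for L-268 is ¥5.09/kg.
Origin Tyrador qualifies under the Velune–Tyrador agreement and L-268 is covered: preferential rate Free applies instead.
The additional-duty order on L-268 targets Aston, not Tyrador; it does not apply.
Duty = ¥251,790.00 × 0% = ¥0.00.
Line 3 (D-596, Ulay, 521 kg, ¥121,622.24):
Base rate for D-596 is 4.5% + ¥0.90/kg.
The additional-duty order on D-596 targets Aston, not Ulay; it does not apply.
Duty = ¥121,622.24 × 4.5% + 521 × ¥0.90 = ¥5,941.90.
Total = ¥539.01 + ¥0.00 + ¥5,941.90 = ¥6,480.91.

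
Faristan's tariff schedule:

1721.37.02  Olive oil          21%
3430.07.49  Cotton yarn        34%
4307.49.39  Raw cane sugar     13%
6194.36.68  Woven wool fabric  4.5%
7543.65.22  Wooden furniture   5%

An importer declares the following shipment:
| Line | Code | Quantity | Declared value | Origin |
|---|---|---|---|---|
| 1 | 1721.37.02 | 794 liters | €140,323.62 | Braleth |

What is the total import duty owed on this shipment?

€29,467.96

Line 1 (1721.37.02, Braleth, 794 liters, €140,323.62):
Base rate for 1721.37.02 is 21%.
Duty = €140,323.62 × 21% = €29,467.96.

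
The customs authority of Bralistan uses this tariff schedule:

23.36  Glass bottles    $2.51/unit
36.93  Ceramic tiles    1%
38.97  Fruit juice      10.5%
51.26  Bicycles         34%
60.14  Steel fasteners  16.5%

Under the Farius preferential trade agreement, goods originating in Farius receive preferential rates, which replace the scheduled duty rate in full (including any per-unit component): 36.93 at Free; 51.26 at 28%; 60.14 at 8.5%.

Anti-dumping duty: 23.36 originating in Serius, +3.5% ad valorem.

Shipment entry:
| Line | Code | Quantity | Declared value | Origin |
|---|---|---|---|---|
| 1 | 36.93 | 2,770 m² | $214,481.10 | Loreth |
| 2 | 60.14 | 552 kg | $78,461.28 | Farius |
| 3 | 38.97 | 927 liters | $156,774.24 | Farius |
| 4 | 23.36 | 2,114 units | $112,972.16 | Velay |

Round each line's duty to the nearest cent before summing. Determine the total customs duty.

Line 1 (36.93, Loreth, 2,770 m², $214,481.10):
Base rate for 36.93 is 1%.
36.93 has an FTA preferential rate, but origin Loreth is not Farius; base rate stands.
Duty = $214,481.10 × 1% = $2,144.81.
Line 2 (60.14, Farius, 552 kg, $78,461.28):
Base rate for 60.14 is 16.5%.
Origin Farius qualifies under the Bralistan–Farius agreement and 60.14 is covered: preferential rate 8.5% applies instead.
Duty = $78,461.28 × 8.5% = $6,669.21.
Line 3 (38.97, Farius, 927 liters, $156,774.24):
Base rate for 38.97 is 10.5%.
Origin Farius is the FTA partner but 38.97 is not on the preference list; base rate stands.
Duty = $156,774.24 × 10.5% = $16,461.30.
Line 4 (23.36, Velay, 2,114 units, $112,972.16):
Base rate for 23.36 is $2.51/unit.
The additional-duty order on 23.36 targets Serius, not Velay; it does not apply.
Duty = 2,114 × $2.51 = $5,306.14.
Total = $2,144.81 + $6,669.21 + $16,461.30 + $5,306.14 = $30,581.46.

$30,581.46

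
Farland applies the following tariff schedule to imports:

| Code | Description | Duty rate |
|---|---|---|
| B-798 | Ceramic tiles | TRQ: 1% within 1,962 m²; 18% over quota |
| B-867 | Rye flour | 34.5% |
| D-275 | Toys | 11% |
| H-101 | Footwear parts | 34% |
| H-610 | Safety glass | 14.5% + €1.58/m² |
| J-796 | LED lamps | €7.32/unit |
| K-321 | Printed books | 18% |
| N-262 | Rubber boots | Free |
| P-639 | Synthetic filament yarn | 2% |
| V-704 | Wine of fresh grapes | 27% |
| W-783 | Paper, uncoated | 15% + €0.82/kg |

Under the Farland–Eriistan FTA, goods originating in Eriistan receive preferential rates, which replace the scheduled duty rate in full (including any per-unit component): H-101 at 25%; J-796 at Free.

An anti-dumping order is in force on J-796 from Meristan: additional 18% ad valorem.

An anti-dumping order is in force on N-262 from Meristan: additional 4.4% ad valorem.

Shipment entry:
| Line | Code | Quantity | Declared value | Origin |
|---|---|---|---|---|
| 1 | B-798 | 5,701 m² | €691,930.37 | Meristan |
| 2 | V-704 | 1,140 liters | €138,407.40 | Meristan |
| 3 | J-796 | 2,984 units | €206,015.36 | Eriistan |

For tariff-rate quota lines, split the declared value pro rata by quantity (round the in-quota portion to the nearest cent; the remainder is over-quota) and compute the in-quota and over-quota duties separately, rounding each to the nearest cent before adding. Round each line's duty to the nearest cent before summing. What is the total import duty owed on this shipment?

€121,435.72

Line 1 (B-798, Meristan, 5,701 m², €691,930.37):
Code B-798 is under a tariff-rate quota (threshold 1,962 m²). In-quota: 1,962 m² at 1%; over-quota: 3,739 m² at 18%.
Pro-rata value split: in-quota = €691,930.37 × 1,962/5,701 = €238,127.94; over-quota = €691,930.37 − €238,127.94 = €453,802.43.
In-quota duty = €238,127.94 × 1% = €2,381.28. Over-quota duty = €453,802.43 × 18% = €81,684.44.
Line duty = €2,381.28 + €81,684.44 = €84,065.72.
Line 2 (V-704, Meristan, 1,140 liters, €138,407.40):
Base rate for V-704 is 27%.
Duty = €138,407.40 × 27% = €37,370.00.
Line 3 (J-796, Eriistan, 2,984 units, €206,015.36):
Base rate for J-796 is €7.32/unit.
Origin Eriistan qualifies under the Farland–Eriistan agreement and J-796 is covered: preferential rate Free applies instead.
The additional-duty order on J-796 targets Meristan, not Eriistan; it does not apply.
Duty = €206,015.36 × 0% = €0.00.
Total = €84,065.72 + €37,370.00 + €0.00 = €121,435.72.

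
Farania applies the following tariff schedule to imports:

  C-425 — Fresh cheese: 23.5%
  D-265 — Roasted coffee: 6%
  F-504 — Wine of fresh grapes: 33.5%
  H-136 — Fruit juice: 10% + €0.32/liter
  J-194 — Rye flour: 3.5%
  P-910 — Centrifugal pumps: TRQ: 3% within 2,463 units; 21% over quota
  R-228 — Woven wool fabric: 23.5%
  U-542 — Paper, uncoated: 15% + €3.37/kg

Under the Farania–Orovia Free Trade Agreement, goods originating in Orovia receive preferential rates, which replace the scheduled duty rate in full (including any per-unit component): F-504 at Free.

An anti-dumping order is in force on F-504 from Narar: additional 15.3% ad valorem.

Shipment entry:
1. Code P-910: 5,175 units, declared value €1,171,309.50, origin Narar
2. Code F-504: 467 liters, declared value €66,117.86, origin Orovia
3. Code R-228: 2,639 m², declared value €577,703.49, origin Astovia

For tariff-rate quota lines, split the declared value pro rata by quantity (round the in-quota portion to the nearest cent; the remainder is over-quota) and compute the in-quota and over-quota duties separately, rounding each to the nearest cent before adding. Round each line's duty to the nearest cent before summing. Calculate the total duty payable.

€281,389.74

Line 1 (P-910, Narar, 5,175 units, €1,171,309.50):
Code P-910 is under a tariff-rate quota (threshold 2,463 units). In-quota: 2,463 units at 3%; over-quota: 2,712 units at 21%.
Pro-rata value split: in-quota = €1,171,309.50 × 2,463/5,175 = €557,475.42; over-quota = €1,171,309.50 − €557,475.42 = €613,834.08.
In-quota duty = €557,475.42 × 3% = €16,724.26. Over-quota duty = €613,834.08 × 21% = €128,905.16.
Line duty = €16,724.26 + €128,905.16 = €145,629.42.
Line 2 (F-504, Orovia, 467 liters, €66,117.86):
Base rate for F-504 is 33.5%.
Origin Orovia qualifies under the Farania–Orovia agreement and F-504 is covered: preferential rate Free applies instead.
The additional-duty order on F-504 targets Narar, not Orovia; it does not apply.
Duty = €66,117.86 × 0% = €0.00.
Line 3 (R-228, Astovia, 2,639 m², €577,703.49):
Base rate for R-228 is 23.5%.
Duty = €577,703.49 × 23.5% = €135,760.32.
Total = €145,629.42 + €0.00 + €135,760.32 = €281,389.74.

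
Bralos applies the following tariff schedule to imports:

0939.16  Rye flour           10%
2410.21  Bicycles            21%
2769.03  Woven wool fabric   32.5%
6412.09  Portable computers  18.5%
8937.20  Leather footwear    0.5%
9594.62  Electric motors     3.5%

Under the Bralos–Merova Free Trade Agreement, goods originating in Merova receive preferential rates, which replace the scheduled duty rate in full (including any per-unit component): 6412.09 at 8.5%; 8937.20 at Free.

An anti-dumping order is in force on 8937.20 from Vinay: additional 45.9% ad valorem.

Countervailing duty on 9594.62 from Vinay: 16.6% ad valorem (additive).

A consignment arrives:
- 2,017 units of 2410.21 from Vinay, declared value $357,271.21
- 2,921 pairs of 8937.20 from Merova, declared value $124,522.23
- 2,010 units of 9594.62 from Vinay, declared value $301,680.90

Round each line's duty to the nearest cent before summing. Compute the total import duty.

Line 1 (2410.21, Vinay, 2,017 units, $357,271.21):
Base rate for 2410.21 is 21%.
Duty = $357,271.21 × 21% = $75,026.95.
Line 2 (8937.20, Merova, 2,921 pairs, $124,522.23):
Base rate for 8937.20 is 0.5%.
Origin Merova qualifies under the Bralos–Merova agreement and 8937.20 is covered: preferential rate Free applies instead.
The additional-duty order on 8937.20 targets Vinay, not Merova; it does not apply.
Duty = $124,522.23 × 0% = $0.00.
Line 3 (9594.62, Vinay, 2,010 units, $301,680.90):
Base rate for 9594.62 is 3.5%.
Additional duty on 9594.62 from Vinay: +16.6%. Applied ad valorem rate: 3.5% + 16.6% = 20.1%.
Duty = $301,680.90 × 20.1% = $60,637.86.
Total = $75,026.95 + $0.00 + $60,637.86 = $135,664.81.

$135,664.81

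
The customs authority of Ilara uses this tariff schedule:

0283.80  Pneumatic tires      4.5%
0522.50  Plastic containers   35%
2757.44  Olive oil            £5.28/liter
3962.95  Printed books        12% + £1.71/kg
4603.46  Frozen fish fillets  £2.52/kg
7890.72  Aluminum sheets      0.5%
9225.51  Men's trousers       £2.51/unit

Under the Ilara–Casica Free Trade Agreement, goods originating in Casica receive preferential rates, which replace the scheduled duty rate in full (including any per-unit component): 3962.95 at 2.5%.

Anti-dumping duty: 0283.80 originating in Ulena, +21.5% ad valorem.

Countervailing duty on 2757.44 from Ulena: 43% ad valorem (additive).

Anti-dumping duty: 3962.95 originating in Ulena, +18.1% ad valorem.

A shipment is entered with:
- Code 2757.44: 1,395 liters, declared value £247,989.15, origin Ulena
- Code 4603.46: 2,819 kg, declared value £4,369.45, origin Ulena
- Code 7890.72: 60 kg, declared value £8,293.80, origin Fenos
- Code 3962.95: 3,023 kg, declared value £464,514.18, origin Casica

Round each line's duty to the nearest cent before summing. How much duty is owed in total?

Line 1 (2757.44, Ulena, 1,395 liters, £247,989.15):
Base rate for 2757.44 is £5.28/liter.
Additional duty on 2757.44 from Ulena: +43% ad valorem. Applied ad valorem rate = 43%.
Duty = £247,989.15 × 43% + 1,395 × £5.28 = £114,000.93.
Line 2 (4603.46, Ulena, 2,819 kg, £4,369.45):
Base rate for 4603.46 is £2.52/kg.
Duty = 2,819 × £2.52 = £7,103.88.
Line 3 (7890.72, Fenos, 60 kg, £8,293.80):
Base rate for 7890.72 is 0.5%.
Duty = £8,293.80 × 0.5% = £41.47.
Line 4 (3962.95, Casica, 3,023 kg, £464,514.18):
Base rate for 3962.95 is 12% + £1.71/kg.
Origin Casica qualifies under the Ilara–Casica agreement and 3962.95 is covered: preferential rate 2.5% applies instead.
The additional-duty order on 3962.95 targets Ulena, not Casica; it does not apply.
Duty = £464,514.18 × 2.5% = £11,612.85.
Total = £114,000.93 + £7,103.88 + £41.47 + £11,612.85 = £132,759.13.

£132,759.13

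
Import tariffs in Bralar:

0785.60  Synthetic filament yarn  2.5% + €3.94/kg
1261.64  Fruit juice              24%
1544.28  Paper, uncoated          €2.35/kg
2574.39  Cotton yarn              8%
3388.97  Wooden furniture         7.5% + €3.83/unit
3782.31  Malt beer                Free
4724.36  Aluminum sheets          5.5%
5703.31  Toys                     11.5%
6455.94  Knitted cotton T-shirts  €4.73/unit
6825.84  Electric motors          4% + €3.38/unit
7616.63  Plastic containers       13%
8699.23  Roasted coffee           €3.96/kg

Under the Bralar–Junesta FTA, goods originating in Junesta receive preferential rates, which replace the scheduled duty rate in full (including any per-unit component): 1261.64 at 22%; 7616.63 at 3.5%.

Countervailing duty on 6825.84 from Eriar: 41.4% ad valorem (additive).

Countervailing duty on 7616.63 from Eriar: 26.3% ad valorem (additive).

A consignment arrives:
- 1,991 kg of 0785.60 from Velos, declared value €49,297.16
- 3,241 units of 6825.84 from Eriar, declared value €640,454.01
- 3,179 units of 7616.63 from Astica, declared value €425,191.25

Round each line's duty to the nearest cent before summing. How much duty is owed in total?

Line 1 (0785.60, Velos, 1,991 kg, €49,297.16):
Base rate for 0785.60 is 2.5% + €3.94/kg.
Duty = €49,297.16 × 2.5% + 1,991 × €3.94 = €9,076.97.
Line 2 (6825.84, Eriar, 3,241 units, €640,454.01):
Base rate for 6825.84 is 4% + €3.38/unit.
Additional duty on 6825.84 from Eriar: +41.4%. Applied ad valorem rate: 4% + 41.4% = 45.4%.
Duty = €640,454.01 × 45.4% + 3,241 × €3.38 = €301,720.70.
Line 3 (7616.63, Astica, 3,179 units, €425,191.25):
Base rate for 7616.63 is 13%.
7616.63 has an FTA preferential rate, but origin Astica is not Junesta; base rate stands.
The additional-duty order on 7616.63 targets Eriar, not Astica; it does not apply.
Duty = €425,191.25 × 13% = €55,274.86.
Total = €9,076.97 + €301,720.70 + €55,274.86 = €366,072.53.

€366,072.53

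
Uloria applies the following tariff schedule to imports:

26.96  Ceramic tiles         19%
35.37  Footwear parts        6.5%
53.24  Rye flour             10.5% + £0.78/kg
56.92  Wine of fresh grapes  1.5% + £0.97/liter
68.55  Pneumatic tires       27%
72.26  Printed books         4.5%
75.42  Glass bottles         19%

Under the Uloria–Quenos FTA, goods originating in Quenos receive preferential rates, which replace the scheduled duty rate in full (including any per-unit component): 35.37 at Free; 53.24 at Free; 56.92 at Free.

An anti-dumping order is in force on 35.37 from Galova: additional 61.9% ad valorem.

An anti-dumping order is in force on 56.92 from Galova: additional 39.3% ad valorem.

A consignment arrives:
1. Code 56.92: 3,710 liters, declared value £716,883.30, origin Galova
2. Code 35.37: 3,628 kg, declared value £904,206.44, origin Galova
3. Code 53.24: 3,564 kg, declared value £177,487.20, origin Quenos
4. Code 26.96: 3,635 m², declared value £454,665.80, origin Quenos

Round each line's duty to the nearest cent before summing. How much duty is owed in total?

£1,000,950.79

Line 1 (56.92, Galova, 3,710 liters, £716,883.30):
Base rate for 56.92 is 1.5% + £0.97/liter.
56.92 has an FTA preferential rate, but origin Galova is not Quenos; base rate stands.
Additional duty on 56.92 from Galova: +39.3%. Applied ad valorem rate: 1.5% + 39.3% = 40.8%.
Duty = £716,883.30 × 40.8% + 3,710 × £0.97 = £296,087.09.
Line 2 (35.37, Galova, 3,628 kg, £904,206.44):
Base rate for 35.37 is 6.5%.
35.37 has an FTA preferential rate, but origin Galova is not Quenos; base rate stands.
Additional duty on 35.37 from Galova: +61.9%. Applied ad valorem rate: 6.5% + 61.9% = 68.4%.
Duty = £904,206.44 × 68.4% = £618,477.20.
Line 3 (53.24, Quenos, 3,564 kg, £177,487.20):
Base rate for 53.24 is 10.5% + £0.78/kg.
Origin Quenos qualifies under the Uloria–Quenos agreement and 53.24 is covered: preferential rate Free applies instead.
Duty = £177,487.20 × 0% = £0.00.
Line 4 (26.96, Quenos, 3,635 m², £454,665.80):
Base rate for 26.96 is 19%.
Origin Quenos is the FTA partner but 26.96 is not on the preference list; base rate stands.
Duty = £454,665.80 × 19% = £86,386.50.
Total = £296,087.09 + £618,477.20 + £0.00 + £86,386.50 = £1,000,950.79.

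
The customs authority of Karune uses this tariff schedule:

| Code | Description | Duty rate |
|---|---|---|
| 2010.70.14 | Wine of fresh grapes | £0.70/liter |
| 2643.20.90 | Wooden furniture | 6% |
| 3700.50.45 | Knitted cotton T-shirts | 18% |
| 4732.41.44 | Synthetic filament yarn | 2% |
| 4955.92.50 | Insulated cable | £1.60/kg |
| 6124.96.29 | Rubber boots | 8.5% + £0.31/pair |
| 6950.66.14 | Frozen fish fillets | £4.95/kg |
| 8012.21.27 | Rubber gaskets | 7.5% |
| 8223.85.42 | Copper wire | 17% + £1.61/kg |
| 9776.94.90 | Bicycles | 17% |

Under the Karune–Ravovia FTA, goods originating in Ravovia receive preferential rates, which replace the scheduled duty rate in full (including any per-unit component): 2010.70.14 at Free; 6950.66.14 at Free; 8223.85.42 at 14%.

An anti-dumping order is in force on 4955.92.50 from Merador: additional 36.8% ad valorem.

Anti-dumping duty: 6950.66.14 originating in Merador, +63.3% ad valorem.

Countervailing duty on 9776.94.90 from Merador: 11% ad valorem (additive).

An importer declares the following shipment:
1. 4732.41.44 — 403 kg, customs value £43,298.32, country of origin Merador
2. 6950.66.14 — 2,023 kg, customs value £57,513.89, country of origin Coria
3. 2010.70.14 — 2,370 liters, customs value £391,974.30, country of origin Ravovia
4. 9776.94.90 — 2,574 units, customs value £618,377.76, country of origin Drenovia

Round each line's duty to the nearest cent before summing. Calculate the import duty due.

£116,004.04

Line 1 (4732.41.44, Merador, 403 kg, £43,298.32):
Base rate for 4732.41.44 is 2%.
Duty = £43,298.32 × 2% = £865.97.
Line 2 (6950.66.14, Coria, 2,023 kg, £57,513.89):
Base rate for 6950.66.14 is £4.95/kg.
6950.66.14 has an FTA preferential rate, but origin Coria is not Ravovia; base rate stands.
The additional-duty order on 6950.66.14 targets Merador, not Coria; it does not apply.
Duty = 2,023 × £4.95 = £10,013.85.
Line 3 (2010.70.14, Ravovia, 2,370 liters, £391,974.30):
Base rate for 2010.70.14 is £0.70/liter.
Origin Ravovia qualifies under the Karune–Ravovia agreement and 2010.70.14 is covered: preferential rate Free applies instead.
Duty = £391,974.30 × 0% = £0.00.
Line 4 (9776.94.90, Drenovia, 2,574 units, £618,377.76):
Base rate for 9776.94.90 is 17%.
The additional-duty order on 9776.94.90 targets Merador, not Drenovia; it does not apply.
Duty = £618,377.76 × 17% = £105,124.22.
Total = £865.97 + £10,013.85 + £0.00 + £105,124.22 = £116,004.04.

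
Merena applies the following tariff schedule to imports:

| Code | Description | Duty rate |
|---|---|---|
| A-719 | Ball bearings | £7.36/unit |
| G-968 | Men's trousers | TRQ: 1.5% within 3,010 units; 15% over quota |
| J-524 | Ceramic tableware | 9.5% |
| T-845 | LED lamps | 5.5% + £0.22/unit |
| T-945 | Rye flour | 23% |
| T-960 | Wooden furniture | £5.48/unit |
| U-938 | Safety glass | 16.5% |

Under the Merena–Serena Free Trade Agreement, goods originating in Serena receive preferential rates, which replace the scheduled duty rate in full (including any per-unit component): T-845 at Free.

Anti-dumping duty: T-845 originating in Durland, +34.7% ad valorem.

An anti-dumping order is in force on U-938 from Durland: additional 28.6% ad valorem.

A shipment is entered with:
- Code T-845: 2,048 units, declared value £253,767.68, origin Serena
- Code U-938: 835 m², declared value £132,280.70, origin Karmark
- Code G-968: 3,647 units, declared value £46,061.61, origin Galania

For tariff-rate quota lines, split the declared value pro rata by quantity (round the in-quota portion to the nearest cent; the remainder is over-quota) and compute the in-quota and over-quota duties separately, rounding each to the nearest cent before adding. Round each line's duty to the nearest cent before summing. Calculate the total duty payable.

£23,603.36

Line 1 (T-845, Serena, 2,048 units, £253,767.68):
Base rate for T-845 is 5.5% + £0.22/unit.
Origin Serena qualifies under the Merena–Serena agreement and T-845 is covered: preferential rate Free applies instead.
The additional-duty order on T-845 targets Durland, not Serena; it does not apply.
Duty = £253,767.68 × 0% = £0.00.
Line 2 (U-938, Karmark, 835 m², £132,280.70):
Base rate for U-938 is 16.5%.
The additional-duty order on U-938 targets Durland, not Karmark; it does not apply.
Duty = £132,280.70 × 16.5% = £21,826.32.
Line 3 (G-968, Galania, 3,647 units, £46,061.61):
Code G-968 is under a tariff-rate quota (threshold 3,010 units). In-quota: 3,010 units at 1.5%; over-quota: 637 units at 15%.
Pro-rata value split: in-quota = £46,061.61 × 3,010/3,647 = £38,016.30; over-quota = £46,061.61 − £38,016.30 = £8,045.31.
In-quota duty = £38,016.30 × 1.5% = £570.24. Over-quota duty = £8,045.31 × 15% = £1,206.80.
Line duty = £570.24 + £1,206.80 = £1,777.04.
Total = £0.00 + £21,826.32 + £1,777.04 = £23,603.36.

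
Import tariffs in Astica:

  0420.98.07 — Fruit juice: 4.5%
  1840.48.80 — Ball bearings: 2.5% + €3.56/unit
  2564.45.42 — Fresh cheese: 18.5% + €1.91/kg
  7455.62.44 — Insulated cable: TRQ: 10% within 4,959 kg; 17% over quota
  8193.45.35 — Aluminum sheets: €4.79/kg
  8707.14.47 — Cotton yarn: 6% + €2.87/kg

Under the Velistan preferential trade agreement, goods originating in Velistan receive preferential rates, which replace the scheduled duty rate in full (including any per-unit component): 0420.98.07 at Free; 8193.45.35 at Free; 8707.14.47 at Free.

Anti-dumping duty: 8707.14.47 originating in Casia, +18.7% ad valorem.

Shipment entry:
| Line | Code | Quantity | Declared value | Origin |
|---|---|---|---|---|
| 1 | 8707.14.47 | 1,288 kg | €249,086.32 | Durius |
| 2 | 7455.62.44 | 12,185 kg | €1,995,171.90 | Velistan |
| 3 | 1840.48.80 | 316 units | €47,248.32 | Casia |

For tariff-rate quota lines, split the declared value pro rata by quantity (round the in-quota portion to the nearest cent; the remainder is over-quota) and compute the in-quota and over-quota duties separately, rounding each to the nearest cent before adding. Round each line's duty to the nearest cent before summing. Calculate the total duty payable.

€303,288.07

Line 1 (8707.14.47, Durius, 1,288 kg, €249,086.32):
Base rate for 8707.14.47 is 6% + €2.87/kg.
8707.14.47 has an FTA preferential rate, but origin Durius is not Velistan; base rate stands.
The additional-duty order on 8707.14.47 targets Casia, not Durius; it does not apply.
Duty = €249,086.32 × 6% + 1,288 × €2.87 = €18,641.74.
Line 2 (7455.62.44, Velistan, 12,185 kg, €1,995,171.90):
Code 7455.62.44 is under a tariff-rate quota (threshold 4,959 kg). In-quota: 4,959 kg at 10%; over-quota: 7,226 kg at 17%.
Pro-rata value split: in-quota = €1,995,171.90 × 4,959/12,185 = €811,986.66; over-quota = €1,995,171.90 − €811,986.66 = €1,183,185.24.
In-quota duty = €811,986.66 × 10% = €81,198.67. Over-quota duty = €1,183,185.24 × 17% = €201,141.49.
Line duty = €81,198.67 + €201,141.49 = €282,340.16.
Line 3 (1840.48.80, Casia, 316 units, €47,248.32):
Base rate for 1840.48.80 is 2.5% + €3.56/unit.
Duty = €47,248.32 × 2.5% + 316 × €3.56 = €2,306.17.
Total = €18,641.74 + €282,340.16 + €2,306.17 = €303,288.07.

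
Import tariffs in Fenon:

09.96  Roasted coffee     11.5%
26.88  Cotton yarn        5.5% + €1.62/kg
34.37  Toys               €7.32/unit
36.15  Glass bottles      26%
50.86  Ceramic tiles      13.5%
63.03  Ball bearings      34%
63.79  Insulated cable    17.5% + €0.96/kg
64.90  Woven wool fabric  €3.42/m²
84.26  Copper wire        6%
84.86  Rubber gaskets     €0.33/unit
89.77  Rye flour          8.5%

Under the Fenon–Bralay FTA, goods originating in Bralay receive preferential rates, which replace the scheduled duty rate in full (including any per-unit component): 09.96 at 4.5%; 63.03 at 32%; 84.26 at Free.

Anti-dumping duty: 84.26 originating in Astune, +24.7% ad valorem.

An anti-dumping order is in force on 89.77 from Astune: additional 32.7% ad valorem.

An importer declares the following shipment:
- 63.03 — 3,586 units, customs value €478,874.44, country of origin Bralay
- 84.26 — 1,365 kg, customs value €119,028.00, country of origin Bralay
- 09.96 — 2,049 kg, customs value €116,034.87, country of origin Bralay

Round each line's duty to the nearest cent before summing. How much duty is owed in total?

€158,461.39

Line 1 (63.03, Bralay, 3,586 units, €478,874.44):
Base rate for 63.03 is 34%.
Origin Bralay qualifies under the Fenon–Bralay agreement and 63.03 is covered: preferential rate 32% applies instead.
Duty = €478,874.44 × 32% = €153,239.82.
Line 2 (84.26, Bralay, 1,365 kg, €119,028.00):
Base rate for 84.26 is 6%.
Origin Bralay qualifies under the Fenon–Bralay agreement and 84.26 is covered: preferential rate Free applies instead.
The additional-duty order on 84.26 targets Astune, not Bralay; it does not apply.
Duty = €119,028.00 × 0% = €0.00.
Line 3 (09.96, Bralay, 2,049 kg, €116,034.87):
Base rate for 09.96 is 11.5%.
Origin Bralay qualifies under the Fenon–Bralay agreement and 09.96 is covered: preferential rate 4.5% applies instead.
Duty = €116,034.87 × 4.5% = €5,221.57.
Total = €153,239.82 + €0.00 + €5,221.57 = €158,461.39.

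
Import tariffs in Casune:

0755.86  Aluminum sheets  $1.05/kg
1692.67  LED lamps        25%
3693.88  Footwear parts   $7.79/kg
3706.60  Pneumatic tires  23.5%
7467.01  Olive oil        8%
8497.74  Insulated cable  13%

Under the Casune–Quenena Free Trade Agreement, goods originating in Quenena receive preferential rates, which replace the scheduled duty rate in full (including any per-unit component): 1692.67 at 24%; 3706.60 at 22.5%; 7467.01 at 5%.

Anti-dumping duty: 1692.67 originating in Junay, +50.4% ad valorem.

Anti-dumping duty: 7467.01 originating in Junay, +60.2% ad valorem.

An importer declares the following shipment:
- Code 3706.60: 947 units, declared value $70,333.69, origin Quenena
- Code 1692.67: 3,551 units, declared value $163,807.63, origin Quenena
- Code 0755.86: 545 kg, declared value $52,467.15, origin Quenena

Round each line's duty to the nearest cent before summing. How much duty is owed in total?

Line 1 (3706.60, Quenena, 947 units, $70,333.69):
Base rate for 3706.60 is 23.5%.
Origin Quenena qualifies under the Casune–Quenena agreement and 3706.60 is covered: preferential rate 22.5% applies instead.
Duty = $70,333.69 × 22.5% = $15,825.08.
Line 2 (1692.67, Quenena, 3,551 units, $163,807.63):
Base rate for 1692.67 is 25%.
Origin Quenena qualifies under the Casune–Quenena agreement and 1692.67 is covered: preferential rate 24% applies instead.
The additional-duty order on 1692.67 targets Junay, not Quenena; it does not apply.
Duty = $163,807.63 × 24% = $39,313.83.
Line 3 (0755.86, Quenena, 545 kg, $52,467.15):
Base rate for 0755.86 is $1.05/kg.
Origin Quenena is the FTA partner but 0755.86 is not on the preference list; base rate stands.
Duty = 545 × $1.05 = $572.25.
Total = $15,825.08 + $39,313.83 + $572.25 = $55,711.16.

$55,711.16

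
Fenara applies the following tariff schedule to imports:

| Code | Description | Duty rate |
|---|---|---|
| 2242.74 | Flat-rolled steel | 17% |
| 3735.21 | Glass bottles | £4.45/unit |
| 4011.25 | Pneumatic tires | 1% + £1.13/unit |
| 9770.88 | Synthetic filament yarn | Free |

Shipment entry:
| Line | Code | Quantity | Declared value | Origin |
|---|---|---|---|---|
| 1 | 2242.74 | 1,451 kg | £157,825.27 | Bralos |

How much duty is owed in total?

Line 1 (2242.74, Bralos, 1,451 kg, £157,825.27):
Base rate for 2242.74 is 17%.
Duty = £157,825.27 × 17% = £26,830.30.

£26,830.30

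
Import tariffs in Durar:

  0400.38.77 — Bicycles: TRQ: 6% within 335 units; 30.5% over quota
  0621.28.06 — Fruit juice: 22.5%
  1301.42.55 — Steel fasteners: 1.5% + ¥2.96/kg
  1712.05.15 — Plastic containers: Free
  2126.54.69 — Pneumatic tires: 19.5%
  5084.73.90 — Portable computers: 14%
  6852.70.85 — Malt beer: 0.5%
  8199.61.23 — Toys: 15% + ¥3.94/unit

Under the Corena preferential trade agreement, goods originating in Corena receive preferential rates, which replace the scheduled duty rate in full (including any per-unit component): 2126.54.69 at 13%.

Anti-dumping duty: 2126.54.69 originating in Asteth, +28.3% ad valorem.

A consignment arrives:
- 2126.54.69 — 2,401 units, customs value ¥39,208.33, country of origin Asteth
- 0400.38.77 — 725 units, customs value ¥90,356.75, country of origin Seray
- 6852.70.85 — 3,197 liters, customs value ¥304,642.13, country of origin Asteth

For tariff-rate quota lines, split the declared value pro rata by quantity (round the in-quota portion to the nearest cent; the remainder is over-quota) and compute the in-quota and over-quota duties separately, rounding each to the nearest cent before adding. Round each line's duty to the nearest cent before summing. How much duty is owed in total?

Line 1 (2126.54.69, Asteth, 2,401 units, ¥39,208.33):
Base rate for 2126.54.69 is 19.5%.
2126.54.69 has an FTA preferential rate, but origin Asteth is not Corena; base rate stands.
Additional duty on 2126.54.69 from Asteth: +28.3%. Applied ad valorem rate: 19.5% + 28.3% = 47.8%.
Duty = ¥39,208.33 × 47.8% = ¥18,741.58.
Line 2 (0400.38.77, Seray, 725 units, ¥90,356.75):
Code 0400.38.77 is under a tariff-rate quota (threshold 335 units). In-quota: 335 units at 6%; over-quota: 390 units at 30.5%.
Pro-rata value split: in-quota = ¥90,356.75 × 335/725 = ¥41,751.05; over-quota = ¥90,356.75 − ¥41,751.05 = ¥48,605.70.
In-quota duty = ¥41,751.05 × 6% = ¥2,505.06. Over-quota duty = ¥48,605.70 × 30.5% = ¥14,824.74.
Line duty = ¥2,505.06 + ¥14,824.74 = ¥17,329.80.
Line 3 (6852.70.85, Asteth, 3,197 liters, ¥304,642.13):
Base rate for 6852.70.85 is 0.5%.
Duty = ¥304,642.13 × 0.5% = ¥1,523.21.
Total = ¥18,741.58 + ¥17,329.80 + ¥1,523.21 = ¥37,594.59.

¥37,594.59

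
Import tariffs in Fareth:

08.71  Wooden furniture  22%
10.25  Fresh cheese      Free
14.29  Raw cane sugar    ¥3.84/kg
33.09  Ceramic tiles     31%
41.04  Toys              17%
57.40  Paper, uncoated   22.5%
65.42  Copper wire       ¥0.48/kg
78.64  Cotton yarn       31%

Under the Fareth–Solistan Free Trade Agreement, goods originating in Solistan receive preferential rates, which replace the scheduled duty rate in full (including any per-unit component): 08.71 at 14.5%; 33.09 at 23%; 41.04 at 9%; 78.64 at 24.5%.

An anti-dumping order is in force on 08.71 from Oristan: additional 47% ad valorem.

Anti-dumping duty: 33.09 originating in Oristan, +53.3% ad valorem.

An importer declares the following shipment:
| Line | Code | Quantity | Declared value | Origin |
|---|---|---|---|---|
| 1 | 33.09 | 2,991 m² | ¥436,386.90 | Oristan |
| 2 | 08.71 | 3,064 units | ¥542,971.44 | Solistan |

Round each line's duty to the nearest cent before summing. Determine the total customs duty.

Line 1 (33.09, Oristan, 2,991 m², ¥436,386.90):
Base rate for 33.09 is 31%.
33.09 has an FTA preferential rate, but origin Oristan is not Solistan; base rate stands.
Additional duty on 33.09 from Oristan: +53.3%. Applied ad valorem rate: 31% + 53.3% = 84.3%.
Duty = ¥436,386.90 × 84.3% = ¥367,874.16.
Line 2 (08.71, Solistan, 3,064 units, ¥542,971.44):
Base rate for 08.71 is 22%.
Origin Solistan qualifies under the Fareth–Solistan agreement and 08.71 is covered: preferential rate 14.5% applies instead.
The additional-duty order on 08.71 targets Oristan, not Solistan; it does not apply.
Duty = ¥542,971.44 × 14.5% = ¥78,730.86.
Total = ¥367,874.16 + ¥78,730.86 = ¥446,605.02.

¥446,605.02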